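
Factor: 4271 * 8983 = 13^1 * 691^1 * 4271^1 = 38366393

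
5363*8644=46357772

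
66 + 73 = 139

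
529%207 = 115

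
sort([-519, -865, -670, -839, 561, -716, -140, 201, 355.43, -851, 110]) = [-865, -851, -839, -716, -670, -519, -140, 110, 201, 355.43, 561]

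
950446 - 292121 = 658325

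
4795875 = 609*7875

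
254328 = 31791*8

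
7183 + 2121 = 9304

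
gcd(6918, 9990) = 6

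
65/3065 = 13/613 ≈ 0.0212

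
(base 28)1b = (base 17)25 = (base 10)39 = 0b100111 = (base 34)15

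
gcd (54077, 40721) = 1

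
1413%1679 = 1413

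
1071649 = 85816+985833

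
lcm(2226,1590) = 11130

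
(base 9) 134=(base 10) 112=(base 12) 94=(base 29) 3p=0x70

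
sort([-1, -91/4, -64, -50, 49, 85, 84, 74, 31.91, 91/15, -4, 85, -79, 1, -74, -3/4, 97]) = [-79, -74, -64, -50, -91/4, -4, -1, -3/4, 1, 91/15, 31.91, 49, 74, 84, 85, 85, 97]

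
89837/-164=-547-129/164≈-547.79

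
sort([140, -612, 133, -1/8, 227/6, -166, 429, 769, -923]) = [-923, -612, -166, -1/8, 227/6, 133, 140, 429, 769]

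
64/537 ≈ 0.119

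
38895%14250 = 10395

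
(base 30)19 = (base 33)16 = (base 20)1j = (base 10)39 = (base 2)100111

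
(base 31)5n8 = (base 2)1010110010110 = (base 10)5526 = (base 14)202a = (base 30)646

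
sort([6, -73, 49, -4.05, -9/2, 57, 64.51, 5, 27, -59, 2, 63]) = [-73, -59, -9/2, -4.05, 2, 5, 6, 27, 49, 57, 63, 64.51]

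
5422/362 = 14+177/181≈14.98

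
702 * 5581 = 3917862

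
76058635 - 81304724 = -5246089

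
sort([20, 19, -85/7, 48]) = [-85/7, 19, 20, 48]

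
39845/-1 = -39845 = -39845.00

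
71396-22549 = 48847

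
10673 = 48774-38101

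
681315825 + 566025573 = 1247341398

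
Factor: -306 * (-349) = 2^1 * 3^2 * 17^1 * 349^1 = 106794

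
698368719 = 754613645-56244926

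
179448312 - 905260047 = -725811735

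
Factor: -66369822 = -1*2^1*3^1*31^1*239^1*1493^1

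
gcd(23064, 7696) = 8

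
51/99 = 17/33 ≈ 0.515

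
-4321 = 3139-7460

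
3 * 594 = 1782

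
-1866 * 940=-1754040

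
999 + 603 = 1602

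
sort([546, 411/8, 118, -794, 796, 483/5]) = [-794, 411/8, 483/5, 118, 546, 796]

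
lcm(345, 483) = 2415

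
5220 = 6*870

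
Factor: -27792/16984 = -1 * 2^1 * 3^2 * 11^(-1) = -18/11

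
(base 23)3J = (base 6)224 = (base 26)3A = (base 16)58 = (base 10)88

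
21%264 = 21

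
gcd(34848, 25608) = 264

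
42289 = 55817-13528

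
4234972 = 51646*82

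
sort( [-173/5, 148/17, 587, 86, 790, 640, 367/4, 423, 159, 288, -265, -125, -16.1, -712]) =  [-712, -265, -125, -173/5, -16.1, 148/17, 86, 367/4, 159, 288, 423, 587, 640, 790]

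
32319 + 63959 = 96278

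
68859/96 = 717 + 9/32 ≈ 717.28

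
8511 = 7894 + 617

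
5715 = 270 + 5445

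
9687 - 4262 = 5425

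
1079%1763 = 1079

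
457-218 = 239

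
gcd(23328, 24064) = 32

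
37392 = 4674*8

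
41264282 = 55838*739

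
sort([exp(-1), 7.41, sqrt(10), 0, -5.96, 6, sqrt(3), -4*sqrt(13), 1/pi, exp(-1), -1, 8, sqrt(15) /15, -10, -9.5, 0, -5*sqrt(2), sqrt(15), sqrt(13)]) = [-4*sqrt(13), -10, -9.5, -5*sqrt(2), -5.96, -1, 0, 0, sqrt(15) /15, 1/pi, exp(-1), exp(-1), sqrt(3), sqrt(10), sqrt(13), sqrt(15), 6, 7.41, 8]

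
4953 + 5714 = 10667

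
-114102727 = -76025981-38076746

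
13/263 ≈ 0.0494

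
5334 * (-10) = -53340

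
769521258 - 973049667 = -203528409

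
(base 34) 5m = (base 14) da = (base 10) 192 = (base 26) 7a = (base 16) c0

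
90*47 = 4230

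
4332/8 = 1083/2 = 541.50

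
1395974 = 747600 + 648374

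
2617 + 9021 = 11638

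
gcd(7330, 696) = 2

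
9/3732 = 3/1244 ≈ 0.00241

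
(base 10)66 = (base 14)4a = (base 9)73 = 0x42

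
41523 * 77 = 3197271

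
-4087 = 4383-8470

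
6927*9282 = 64296414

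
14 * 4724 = 66136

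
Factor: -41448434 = -1*2^1*20724217^1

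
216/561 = 72/187 ≈ 0.385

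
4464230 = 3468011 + 996219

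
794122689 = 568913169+225209520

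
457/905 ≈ 0.505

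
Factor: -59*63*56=-1*2^3*3^2*7^2*59^1=-208152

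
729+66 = 795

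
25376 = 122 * 208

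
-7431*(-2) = 14862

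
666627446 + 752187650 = 1418815096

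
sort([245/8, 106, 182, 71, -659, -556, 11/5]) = [-659, -556, 11/5, 245/8, 71, 106, 182]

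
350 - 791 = -441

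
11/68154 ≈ 0.000161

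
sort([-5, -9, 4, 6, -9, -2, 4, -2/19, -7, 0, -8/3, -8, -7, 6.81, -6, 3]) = [-9, -9, -8, -7, -7, -6, -5, -8/3, -2, -2/19, 0, 3, 4, 4, 6, 6.81]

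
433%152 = 129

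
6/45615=2/15205 ≈ 0.000132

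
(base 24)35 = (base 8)115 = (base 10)77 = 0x4d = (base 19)41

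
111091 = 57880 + 53211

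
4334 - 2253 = 2081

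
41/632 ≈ 0.0649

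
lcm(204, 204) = 204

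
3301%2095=1206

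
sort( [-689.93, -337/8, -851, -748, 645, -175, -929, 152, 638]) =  [-929, -851, -748, -689.93, -175, -337/8, 152, 638, 645]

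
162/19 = 8 + 10/19 ≈ 8.53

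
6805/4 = 1701+1/4 = 1701.25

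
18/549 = 2/61 ≈ 0.0328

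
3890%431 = 11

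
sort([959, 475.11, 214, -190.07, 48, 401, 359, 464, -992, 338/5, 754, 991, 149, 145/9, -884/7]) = [-992, -190.07, -884/7, 145/9, 48, 338/5, 149, 214, 359, 401, 464, 475.11, 754, 959, 991]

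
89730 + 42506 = 132236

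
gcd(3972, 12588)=12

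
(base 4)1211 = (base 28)3h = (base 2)1100101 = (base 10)101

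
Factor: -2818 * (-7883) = 2^1 * 1409^1 * 7883^1 = 22214294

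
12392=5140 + 7252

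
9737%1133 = 673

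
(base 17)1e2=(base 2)1000010001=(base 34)fj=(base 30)hj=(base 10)529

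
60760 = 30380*2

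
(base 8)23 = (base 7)25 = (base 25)j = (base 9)21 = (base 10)19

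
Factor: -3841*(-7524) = 2^2*3^2*11^1*19^1*23^1*167^1 = 28899684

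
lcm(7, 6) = 42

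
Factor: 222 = 2^1*3^1*37^1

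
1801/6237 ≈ 0.289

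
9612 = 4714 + 4898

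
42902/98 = 437 + 38/49≈437.78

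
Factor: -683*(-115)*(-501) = -1*3^1*5^1*23^1*167^1*683^1 = -39351045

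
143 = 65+78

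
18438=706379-687941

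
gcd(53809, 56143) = 1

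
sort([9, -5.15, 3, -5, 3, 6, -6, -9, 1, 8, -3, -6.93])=[-9, -6.93, -6, -5.15, -5, -3, 1, 3, 3, 6, 8, 9]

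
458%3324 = 458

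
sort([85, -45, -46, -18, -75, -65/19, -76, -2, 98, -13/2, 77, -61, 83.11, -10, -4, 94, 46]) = [-76, -75, -61, -46, -45, -18, -10, -13/2, -4, -65/19, -2, 46, 77, 83.11, 85, 94, 98]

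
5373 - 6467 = -1094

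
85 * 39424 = 3351040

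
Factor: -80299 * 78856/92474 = -1 * 2^2 * 59^1 * 1361^1 * 9857^1 * 46237^(-1) = -3166028972/46237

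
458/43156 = 229/21578 ≈ 0.0106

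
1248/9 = 416/3≈138.67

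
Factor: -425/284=-1*2^(-2)*5^2*17^1*71^(-1)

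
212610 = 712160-499550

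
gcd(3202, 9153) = 1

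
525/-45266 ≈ -0.0116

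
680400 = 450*1512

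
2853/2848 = 1 + 5/2848 ≈ 1.00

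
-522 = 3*(-174)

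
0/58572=0=0.00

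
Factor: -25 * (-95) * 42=2^1 * 3^1 * 5^3 * 7^1 * 19^1=99750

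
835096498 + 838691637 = 1673788135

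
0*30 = 0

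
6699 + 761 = 7460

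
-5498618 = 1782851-7281469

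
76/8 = 9 + 1/2 = 9.50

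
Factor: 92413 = 92413^1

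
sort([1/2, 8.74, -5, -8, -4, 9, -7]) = [-8, -7, -5, -4, 1/2, 8.74, 9]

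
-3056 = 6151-9207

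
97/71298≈0.00136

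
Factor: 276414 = 2^1*3^1*23^1*2003^1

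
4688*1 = 4688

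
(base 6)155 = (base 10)71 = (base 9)78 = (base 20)3b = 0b1000111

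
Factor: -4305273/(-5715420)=2^(-2) * 5^(-1) * 7^1 * 439^1 * 467^1 * 95257^(-1)=1435091/1905140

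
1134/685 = 1 + 449/685 ≈ 1.66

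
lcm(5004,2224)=20016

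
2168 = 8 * 271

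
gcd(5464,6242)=2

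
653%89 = 30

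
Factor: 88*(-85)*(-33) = 2^3*3^1*5^1*11^2*17^1 = 246840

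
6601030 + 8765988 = 15367018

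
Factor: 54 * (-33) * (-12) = 2^3 * 3^5 * 11^1 = 21384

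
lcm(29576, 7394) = 29576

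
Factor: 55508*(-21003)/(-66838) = 2^1*3^1*23^(-1)*1453^(-1)*7001^1*13877^1 = 582917262/33419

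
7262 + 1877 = 9139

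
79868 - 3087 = 76781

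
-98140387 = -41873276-56267111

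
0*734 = 0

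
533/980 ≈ 0.544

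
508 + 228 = 736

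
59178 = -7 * (-8454)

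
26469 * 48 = 1270512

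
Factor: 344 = 2^3*43^1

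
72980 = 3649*20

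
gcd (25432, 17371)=1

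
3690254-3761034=-70780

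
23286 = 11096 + 12190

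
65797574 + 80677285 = 146474859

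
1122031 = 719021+403010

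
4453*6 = 26718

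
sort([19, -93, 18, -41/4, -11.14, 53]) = [-93, -11.14, -41/4, 18, 19, 53]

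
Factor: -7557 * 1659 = -1 * 3^2 * 7^1 * 11^1 * 79^1 * 229^1 = -12537063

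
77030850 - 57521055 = 19509795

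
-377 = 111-488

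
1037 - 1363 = -326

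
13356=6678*2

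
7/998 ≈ 0.00701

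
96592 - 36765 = 59827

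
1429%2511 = 1429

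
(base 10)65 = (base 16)41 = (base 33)1w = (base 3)2102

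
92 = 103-11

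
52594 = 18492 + 34102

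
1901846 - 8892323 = -6990477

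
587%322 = 265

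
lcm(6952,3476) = 6952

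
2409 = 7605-5196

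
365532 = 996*367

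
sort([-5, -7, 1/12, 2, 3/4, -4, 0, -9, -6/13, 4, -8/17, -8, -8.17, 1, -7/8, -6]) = [-9, -8.17, -8, -7, -6, -5, -4, -7/8, -8/17, -6/13, 0, 1/12, 3/4, 1, 2, 4]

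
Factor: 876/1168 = 2^(-2) * 3^1 = 3/4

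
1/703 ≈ 0.00142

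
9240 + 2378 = 11618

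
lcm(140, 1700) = 11900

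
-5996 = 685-6681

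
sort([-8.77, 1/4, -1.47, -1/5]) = [-8.77, -1.47, -1/5, 1/4]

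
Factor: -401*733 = -1*401^1*733^1 = -293933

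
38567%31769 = 6798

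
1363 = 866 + 497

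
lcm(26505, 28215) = 874665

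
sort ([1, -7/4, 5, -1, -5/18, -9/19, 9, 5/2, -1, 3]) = [-7/4, -1, -1, -9/19, -5/18, 1, 5/2, 3, 5, 9]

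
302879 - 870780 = -567901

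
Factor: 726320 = 2^4*5^1*7^1*1297^1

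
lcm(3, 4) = 12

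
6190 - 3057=3133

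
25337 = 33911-8574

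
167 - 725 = -558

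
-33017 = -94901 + 61884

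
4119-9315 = -5196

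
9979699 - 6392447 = 3587252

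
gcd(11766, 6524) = 2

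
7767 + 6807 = 14574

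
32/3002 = 16/1501 ≈ 0.0107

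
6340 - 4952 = 1388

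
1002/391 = 2 + 220/391 ≈ 2.56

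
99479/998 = 99 + 677/998 ≈ 99.68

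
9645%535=15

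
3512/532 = 6+80/133 ≈ 6.60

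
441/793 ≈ 0.556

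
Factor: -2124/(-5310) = 2^1*5^(-1) = 2/5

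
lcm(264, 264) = 264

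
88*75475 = 6641800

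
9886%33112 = 9886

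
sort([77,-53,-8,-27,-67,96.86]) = [-67,-53,-27,-8,77,96.86]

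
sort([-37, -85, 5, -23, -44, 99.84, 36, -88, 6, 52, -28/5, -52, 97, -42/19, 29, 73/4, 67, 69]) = [-88, -85, -52, -44, -37, -23, -28/5, -42/19, 5, 6, 73/4, 29, 36, 52, 67, 69, 97, 99.84]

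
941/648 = 1 + 293/648 ≈ 1.45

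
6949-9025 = -2076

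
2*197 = 394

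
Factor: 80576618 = 2^1*3593^1*11213^1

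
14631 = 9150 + 5481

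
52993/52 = 1019 + 5/52 ≈ 1019.10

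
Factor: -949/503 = -1 * 13^1 * 73^1 * 503^(-1)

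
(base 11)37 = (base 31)19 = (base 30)1a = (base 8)50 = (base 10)40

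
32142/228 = 5357/38 ≈ 140.97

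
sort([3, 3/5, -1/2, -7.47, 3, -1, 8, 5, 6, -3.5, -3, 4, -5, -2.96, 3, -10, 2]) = [-10, -7.47, -5, -3.5, -3, -2.96, -1, -1/2, 3/5, 2, 3, 3, 3, 4, 5, 6, 8]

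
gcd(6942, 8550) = 6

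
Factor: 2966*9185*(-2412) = -1*2^3*3^2*5^1*11^1*67^1*167^1*1483^1 = -65709416520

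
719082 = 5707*126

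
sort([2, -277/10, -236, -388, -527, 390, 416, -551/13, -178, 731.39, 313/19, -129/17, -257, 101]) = [-527, -388, -257, -236, -178, -551/13, -277/10, -129/17, 2, 313/19, 101, 390, 416, 731.39]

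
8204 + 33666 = 41870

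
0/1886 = 0 = 0.00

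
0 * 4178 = 0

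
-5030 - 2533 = -7563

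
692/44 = 173/11 ≈ 15.73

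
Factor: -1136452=-1*2^2*29^1*97^1*101^1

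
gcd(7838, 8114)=2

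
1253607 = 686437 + 567170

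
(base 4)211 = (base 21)1g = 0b100101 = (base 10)37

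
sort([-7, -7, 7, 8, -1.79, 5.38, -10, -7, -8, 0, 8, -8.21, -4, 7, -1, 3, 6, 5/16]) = [-10, -8.21, -8, -7, -7, -7, -4, -1.79, -1, 0, 5/16, 3, 5.38, 6, 7, 7, 8, 8]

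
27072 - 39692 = -12620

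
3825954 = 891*4294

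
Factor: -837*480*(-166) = 2^6*3^4*5^1*31^1*83^1 = 66692160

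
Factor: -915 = -1*3^1*5^1*61^1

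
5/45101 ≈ 0.000111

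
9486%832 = 334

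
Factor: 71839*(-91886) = -1*2^1*19^2*199^1*45943^1 = -6600998354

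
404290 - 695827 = -291537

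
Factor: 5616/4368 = 3^2*7^(-1) = 9/7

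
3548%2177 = 1371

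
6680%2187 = 119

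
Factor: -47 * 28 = -1 * 2^2 * 7^1 * 47^1 = -1316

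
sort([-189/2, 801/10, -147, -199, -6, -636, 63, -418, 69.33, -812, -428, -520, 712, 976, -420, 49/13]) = [-812, -636, -520, -428, -420, -418, -199, -147, -189/2, -6, 49/13, 63, 69.33, 801/10, 712, 976]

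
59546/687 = 86 + 464/687 ≈ 86.68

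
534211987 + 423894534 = 958106521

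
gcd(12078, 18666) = 1098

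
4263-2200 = 2063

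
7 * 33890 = 237230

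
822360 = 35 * 23496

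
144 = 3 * 48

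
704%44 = 0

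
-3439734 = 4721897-8161631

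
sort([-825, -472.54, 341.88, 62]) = [-825, -472.54, 62, 341.88]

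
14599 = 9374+5225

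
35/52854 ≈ 0.000662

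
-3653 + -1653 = -5306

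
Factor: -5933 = -1*17^1*349^1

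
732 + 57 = 789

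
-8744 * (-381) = 3331464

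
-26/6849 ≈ -0.00380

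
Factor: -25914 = -1 * 2^1 * 3^1 * 7^1 * 617^1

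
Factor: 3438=2^1*3^2*191^1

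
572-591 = -19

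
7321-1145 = 6176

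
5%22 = 5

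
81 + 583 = 664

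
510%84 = 6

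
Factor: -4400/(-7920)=3^(-2)*5^1=5/9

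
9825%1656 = 1545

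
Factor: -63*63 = -1*3^4*7^2 = -3969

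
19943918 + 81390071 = 101333989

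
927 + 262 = 1189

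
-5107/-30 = 170+7/30 ≈ 170.23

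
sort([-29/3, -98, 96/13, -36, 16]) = [-98, -36, -29/3, 96/13, 16]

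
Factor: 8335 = 5^1*1667^1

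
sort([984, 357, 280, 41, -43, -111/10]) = [-43, -111/10, 41, 280, 357, 984]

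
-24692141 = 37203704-61895845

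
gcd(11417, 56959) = 7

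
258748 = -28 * (-9241)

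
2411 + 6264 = 8675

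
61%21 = 19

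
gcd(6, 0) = 6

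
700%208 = 76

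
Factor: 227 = 227^1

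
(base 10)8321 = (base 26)c81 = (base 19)140i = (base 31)8kd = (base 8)20201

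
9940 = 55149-45209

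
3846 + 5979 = 9825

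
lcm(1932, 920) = 19320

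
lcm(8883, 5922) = 17766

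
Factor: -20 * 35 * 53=-1 * 2^2 * 5^2 * 7^1 * 53^1=-37100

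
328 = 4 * 82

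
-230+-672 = -902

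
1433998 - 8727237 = -7293239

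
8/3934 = 4/1967 ≈ 0.00203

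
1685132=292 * 5771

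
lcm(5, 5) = 5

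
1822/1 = 1822 = 1822.00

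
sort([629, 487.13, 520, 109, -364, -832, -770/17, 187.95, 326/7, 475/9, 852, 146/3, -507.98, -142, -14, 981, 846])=[-832, -507.98, -364, -142, -770/17, -14, 326/7, 146/3, 475/9, 109, 187.95, 487.13, 520, 629, 846, 852, 981]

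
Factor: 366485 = 5^1 * 7^1 * 37^1 * 283^1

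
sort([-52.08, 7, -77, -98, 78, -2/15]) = [-98, -77, -52.08, -2/15, 7, 78]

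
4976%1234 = 40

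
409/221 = 1 + 188/221 ≈ 1.85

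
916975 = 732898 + 184077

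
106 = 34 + 72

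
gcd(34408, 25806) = 8602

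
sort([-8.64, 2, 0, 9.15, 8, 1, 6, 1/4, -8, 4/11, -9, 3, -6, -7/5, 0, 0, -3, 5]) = [-9, -8.64, -8, -6, -3, -7/5, 0, 0, 0, 1/4, 4/11, 1, 2, 3, 5, 6, 8, 9.15]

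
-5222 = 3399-8621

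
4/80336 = 1/20084 ≈ 0.0000498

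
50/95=10/19 ≈ 0.526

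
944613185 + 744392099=1689005284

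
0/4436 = 0 = 0.00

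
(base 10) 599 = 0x257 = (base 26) n1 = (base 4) 21113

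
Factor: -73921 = -1*29^1*2549^1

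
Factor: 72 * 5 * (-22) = -1 * 2^4 * 3^2 * 5^1 * 11^1 = -7920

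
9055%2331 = 2062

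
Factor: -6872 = -1*2^3*859^1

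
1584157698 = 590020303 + 994137395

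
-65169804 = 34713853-99883657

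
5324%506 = 264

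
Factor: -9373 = -1 * 7^1 * 13^1 * 103^1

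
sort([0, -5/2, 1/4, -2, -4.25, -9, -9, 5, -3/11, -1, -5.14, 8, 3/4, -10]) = [-10, -9, -9, -5.14, -4.25, -5/2, -2, -1, -3/11, 0, 1/4, 3/4, 5, 8]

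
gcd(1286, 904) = 2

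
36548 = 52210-15662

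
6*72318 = 433908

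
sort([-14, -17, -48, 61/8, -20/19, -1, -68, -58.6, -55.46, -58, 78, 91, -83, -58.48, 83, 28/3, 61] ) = [-83, -68, -58.6, -58.48, -58, -55.46, -48, -17, -14, -20/19, -1, 61/8, 28/3, 61, 78, 83, 91] 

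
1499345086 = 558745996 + 940599090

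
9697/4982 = 1 + 4715/4982 ≈ 1.95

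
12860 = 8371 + 4489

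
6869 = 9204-2335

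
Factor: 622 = 2^1*311^1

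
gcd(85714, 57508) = 2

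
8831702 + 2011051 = 10842753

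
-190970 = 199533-390503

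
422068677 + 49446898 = 471515575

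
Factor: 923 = 13^1*71^1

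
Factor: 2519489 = 7^1*23^1*15649^1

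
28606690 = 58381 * 490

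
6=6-0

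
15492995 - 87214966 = -71721971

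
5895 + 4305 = 10200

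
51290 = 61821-10531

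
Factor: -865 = -1*5^1*173^1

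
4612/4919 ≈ 0.938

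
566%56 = 6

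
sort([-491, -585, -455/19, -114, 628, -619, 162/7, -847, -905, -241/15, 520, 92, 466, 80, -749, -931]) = [-931, -905, -847, -749, -619, -585, -491, -114, -455/19, -241/15, 162/7, 80, 92, 466, 520, 628]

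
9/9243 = 1/1027 ≈ 0.000974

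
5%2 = 1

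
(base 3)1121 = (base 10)43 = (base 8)53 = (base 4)223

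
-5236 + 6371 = 1135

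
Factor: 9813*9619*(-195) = -1*3^2*5^1*13^1*3271^1*9619^1 = -18406293165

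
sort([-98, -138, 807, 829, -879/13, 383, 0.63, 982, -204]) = [-204, -138, -98, -879/13, 0.63, 383, 807, 829, 982]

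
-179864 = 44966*(-4) 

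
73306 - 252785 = -179479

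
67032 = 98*684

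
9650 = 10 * 965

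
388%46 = 20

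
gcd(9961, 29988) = 7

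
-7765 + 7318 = -447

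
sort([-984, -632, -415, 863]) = [-984, -632, -415, 863]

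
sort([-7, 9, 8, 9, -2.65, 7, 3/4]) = [-7, -2.65, 3/4, 7, 8, 9, 9]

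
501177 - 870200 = -369023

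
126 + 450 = 576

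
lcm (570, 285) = 570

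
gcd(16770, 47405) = 5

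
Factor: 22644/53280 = 2^(-3) * 5^(-1) * 17^1 = 17/40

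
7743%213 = 75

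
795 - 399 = 396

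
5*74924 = 374620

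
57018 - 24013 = 33005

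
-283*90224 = -25533392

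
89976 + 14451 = 104427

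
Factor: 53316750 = 2^1 * 3^1 * 5^3 * 71089^1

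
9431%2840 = 911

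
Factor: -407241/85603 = -1*3^3*7^(-2)*1747^(-1)*15083^1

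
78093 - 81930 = -3837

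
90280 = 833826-743546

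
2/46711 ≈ 0.0000428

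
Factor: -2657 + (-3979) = -1*2^2*3^1*7^1*79^1 = -6636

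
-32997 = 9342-42339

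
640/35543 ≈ 0.0180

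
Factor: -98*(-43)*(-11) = -1*2^1*7^2*11^1*43^1 = -46354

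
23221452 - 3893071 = 19328381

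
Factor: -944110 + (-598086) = -1*2^2*23^1*16763^1 = -1542196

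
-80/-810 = 8/81 ≈ 0.0988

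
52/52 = 1 = 1.00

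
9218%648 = 146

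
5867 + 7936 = 13803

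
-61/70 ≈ -0.871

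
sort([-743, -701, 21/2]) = [-743, -701, 21/2]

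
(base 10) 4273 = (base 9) 5767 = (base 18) d37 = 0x10b1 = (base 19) bfh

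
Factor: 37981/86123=19^1*71^(-1)*1213^(-1)*1999^1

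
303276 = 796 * 381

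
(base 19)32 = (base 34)1p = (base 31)1s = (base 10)59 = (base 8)73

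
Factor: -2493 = -1*3^2*277^1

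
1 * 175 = 175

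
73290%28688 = 15914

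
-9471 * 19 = -179949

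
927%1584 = 927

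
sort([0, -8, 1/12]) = [-8, 0, 1/12]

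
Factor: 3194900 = 2^2 * 5^2 * 43^1 * 743^1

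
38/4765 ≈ 0.00797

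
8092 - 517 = 7575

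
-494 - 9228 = -9722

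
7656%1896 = 72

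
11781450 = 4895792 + 6885658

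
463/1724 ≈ 0.269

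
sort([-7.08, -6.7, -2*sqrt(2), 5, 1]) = [-7.08, -6.7, -2*sqrt(2), 1, 5]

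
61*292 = 17812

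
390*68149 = 26578110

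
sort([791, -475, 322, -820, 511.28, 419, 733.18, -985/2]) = [-820, -985/2, -475, 322, 419, 511.28, 733.18, 791]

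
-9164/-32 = 286 + 3/8 ≈ 286.38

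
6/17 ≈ 0.353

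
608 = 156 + 452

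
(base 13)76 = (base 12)81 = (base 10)97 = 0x61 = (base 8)141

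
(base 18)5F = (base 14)77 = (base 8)151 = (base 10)105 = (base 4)1221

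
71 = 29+42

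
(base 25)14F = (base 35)L5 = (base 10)740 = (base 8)1344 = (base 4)23210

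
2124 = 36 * 59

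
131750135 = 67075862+64674273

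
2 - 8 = -6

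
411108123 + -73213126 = 337894997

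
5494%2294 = 906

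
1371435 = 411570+959865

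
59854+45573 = 105427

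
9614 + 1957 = 11571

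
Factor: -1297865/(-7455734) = 2^(-1) * 5^1 * 11^(-1) * 13^(-1) * 17^1 * 131^(-1) * 199^(-1) * 15269^1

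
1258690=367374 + 891316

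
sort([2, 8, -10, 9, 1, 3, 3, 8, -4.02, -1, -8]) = [-10, -8, -4.02, -1, 1, 2, 3, 3, 8, 8, 9]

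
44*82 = 3608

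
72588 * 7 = 508116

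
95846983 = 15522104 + 80324879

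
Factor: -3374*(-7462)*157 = 2^2*7^2*13^1*41^1*157^1*241^1 = 3952755716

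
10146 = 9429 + 717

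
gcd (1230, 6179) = 1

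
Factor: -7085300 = -1 * 2^2 * 5^2 * 70853^1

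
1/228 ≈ 0.00439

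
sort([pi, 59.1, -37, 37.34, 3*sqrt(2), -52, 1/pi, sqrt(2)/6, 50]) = [-52, -37, sqrt(2)/6, 1/pi, pi, 3*sqrt(2), 37.34, 50, 59.1]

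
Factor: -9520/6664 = -1*2^1*5^1*7^(-1) = -10/7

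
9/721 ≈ 0.0125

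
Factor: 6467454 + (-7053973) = -1*59^1*9941^1 = -586519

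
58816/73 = 805 + 51/73 ≈ 805.70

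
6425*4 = 25700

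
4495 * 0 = 0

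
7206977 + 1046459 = 8253436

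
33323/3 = 11107 + 2/3 ≈ 11107.67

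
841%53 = 46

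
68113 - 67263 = 850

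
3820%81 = 13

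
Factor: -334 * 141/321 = -1 * 2^1 * 47^1 * 107^(-1) * 167^1 = -15698/107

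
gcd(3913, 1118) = 559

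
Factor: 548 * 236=2^4 * 59^1 * 137^1=129328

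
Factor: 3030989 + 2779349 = 2^1*1019^1*2851^1 = 5810338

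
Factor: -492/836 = -1*3^1*11^(-1)*19^(-1)*41^1 = -123/209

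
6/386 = 3/193 ≈ 0.0155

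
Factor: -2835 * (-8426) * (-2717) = -1 * 2^1 * 3^4 * 5^1 * 7^1 * 11^2 * 13^1 * 19^1 * 383^1 = -64902908070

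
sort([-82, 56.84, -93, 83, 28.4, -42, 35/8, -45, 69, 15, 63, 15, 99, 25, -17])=[-93, -82, -45, -42, -17, 35/8, 15, 15, 25, 28.4, 56.84, 63, 69, 83, 99]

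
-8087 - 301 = -8388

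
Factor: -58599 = -1*3^2*17^1*383^1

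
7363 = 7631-268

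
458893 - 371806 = 87087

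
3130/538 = 5 + 220/269 ≈ 5.82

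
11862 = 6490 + 5372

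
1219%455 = 309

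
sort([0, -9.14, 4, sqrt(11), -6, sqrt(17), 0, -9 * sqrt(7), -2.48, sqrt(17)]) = [-9 * sqrt(7), -9.14, -6, -2.48, 0, 0, sqrt(11), 4, sqrt(17), sqrt(17)]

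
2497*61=152317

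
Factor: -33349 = -1 * 33349^1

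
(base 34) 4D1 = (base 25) 82H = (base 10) 5067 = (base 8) 11713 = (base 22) AA7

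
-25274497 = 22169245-47443742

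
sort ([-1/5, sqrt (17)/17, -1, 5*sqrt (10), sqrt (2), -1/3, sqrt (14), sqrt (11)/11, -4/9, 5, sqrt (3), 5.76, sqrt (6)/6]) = [-1, -4/9, -1/3, -1/5, sqrt (17)/17, sqrt (11)/11, sqrt (6)/6, sqrt (2), sqrt (3), sqrt (14), 5, 5.76, 5*sqrt (10)]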